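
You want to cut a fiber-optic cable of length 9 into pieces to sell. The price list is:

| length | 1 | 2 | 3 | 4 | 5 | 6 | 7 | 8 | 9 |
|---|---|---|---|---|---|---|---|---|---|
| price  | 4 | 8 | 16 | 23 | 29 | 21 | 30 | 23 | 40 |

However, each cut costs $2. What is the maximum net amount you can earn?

Let r[k] be the best obtainable value from length k. For each k, try every first piece i and keep the best of price[i] + r[k−i] minus the 2 cut fee when i<k.
r[1] = 4
r[2] = max(4+4-2, 8+0) = 8
r[3] = max(4+8-2, 8+4-2, 16+0) = 16
r[4] = max(4+16-2, 8+8-2, 16+4-2, 23+0) = 23
r[5] = max(4+23-2, 8+16-2, 16+8-2, 23+4-2, 29+0) = 29
r[6] = max(4+29-2, 8+23-2, 16+16-2, 23+8-2, 29+4-2, 21+0) = 31
r[7] = max(4+31-2, 8+29-2, 16+23-2, …, 21+4-2, 30+0) = 37
r[8] = max(4+37-2, 8+31-2, 16+29-2, …, 30+4-2, 23+0) = 44
r[9] = max(4+44-2, 8+37-2, 16+31-2, …, 23+4-2, 40+0) = 50
One optimal plan: pieces 5 + 4 (1 cut) → $52 − $2 = $50.

50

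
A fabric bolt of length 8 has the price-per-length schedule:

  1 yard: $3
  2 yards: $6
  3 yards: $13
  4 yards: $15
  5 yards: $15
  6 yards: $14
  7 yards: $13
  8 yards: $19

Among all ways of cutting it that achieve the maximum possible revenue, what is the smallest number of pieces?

3

Let r[k] be the best obtainable value from length k. For each k, try every first piece i and keep the best of price[i] + r[k−i].
r[1] = 3
r[2] = 6  (first piece 1, then r[1]=3)
r[3] = 13
r[4] = 16  (first piece 1, then r[3]=13)
r[5] = 19  (first piece 1, then r[4]=16)
r[6] = 26  (first piece 3, then r[3]=13)
r[7] = 29  (first piece 1, then r[6]=26)
r[8] = 32  (first piece 1, then r[7]=29)
Maximum revenue is $32.
Now minimize piece count subject to staying optimal: for each k, pieces[k] = 1 + min over i with p[i]+r[k−i]=r[k] of pieces[k−i].
pieces[5] = 2
pieces[6] = 2
pieces[7] = 3
pieces[8] = 3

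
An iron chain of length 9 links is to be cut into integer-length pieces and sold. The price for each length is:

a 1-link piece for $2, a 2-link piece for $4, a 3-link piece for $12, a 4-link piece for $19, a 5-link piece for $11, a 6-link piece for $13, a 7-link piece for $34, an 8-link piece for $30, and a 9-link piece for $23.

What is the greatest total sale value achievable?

40

Build r[k] bottom-up: r[k] = max over allowed piece i of (p[i] + r[k−i]).
r[1] = 2
r[2] = 4  (first piece 1, then r[1]=2)
r[3] = 12
r[4] = 19
r[5] = 21  (first piece 1, then r[4]=19)
r[6] = 24  (first piece 3, then r[3]=12)
r[7] = 34
r[8] = 38  (first piece 4, then r[4]=19)
r[9] = 40  (first piece 1, then r[8]=38)
One optimal cutting: 4 + 4 + 1 → $19 + $19 + $2 = $40.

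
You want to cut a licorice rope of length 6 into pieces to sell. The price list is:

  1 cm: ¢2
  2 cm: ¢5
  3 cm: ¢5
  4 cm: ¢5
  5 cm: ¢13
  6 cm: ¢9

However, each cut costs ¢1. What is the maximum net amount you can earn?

Let v[k] be the best obtainable value from length k. For each k, try every first piece i and keep the best of price[i] + v[k−i] minus the 1 cut fee when i<k.
v[1] = 2
v[2] = 5
v[3] = 6  (first piece 1, then v[2]=5)
v[4] = 9  (first piece 2, then v[2]=5)
v[5] = 13
v[6] = 14  (first piece 1, then v[5]=13)
One optimal plan: pieces 5 + 1 (1 cut) → ¢15 − ¢1 = ¢14.

14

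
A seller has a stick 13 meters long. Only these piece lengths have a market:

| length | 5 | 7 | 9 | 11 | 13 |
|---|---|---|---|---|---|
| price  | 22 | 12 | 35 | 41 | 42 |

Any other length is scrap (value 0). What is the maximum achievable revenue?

44

Build f[k] bottom-up: f[k] = max over allowed piece i of (p[i] + f[k−i]).
f[1] = 0
f[2] = 0
f[3] = 0
f[4] = 0
f[5] = 22
f[6] = 22
f[7] = max(22+0, 12+0) = 22
f[8] = max(22+0, 12+0) = 22
f[9] = max(22+0, 12+0, 35+0) = 35
f[10] = max(22+22, 12+0, 35+0) = 44
f[11] = max(22+22, 12+0, 35+0, 41+0) = 44
f[12] = max(22+22, 12+22, 35+0, 41+0) = 44
f[13] = max(22+22, 12+22, 35+0, 41+0, 42+0) = 44
One optimal cutting: pieces 5 + 5 with 3 meters of scrap → 44.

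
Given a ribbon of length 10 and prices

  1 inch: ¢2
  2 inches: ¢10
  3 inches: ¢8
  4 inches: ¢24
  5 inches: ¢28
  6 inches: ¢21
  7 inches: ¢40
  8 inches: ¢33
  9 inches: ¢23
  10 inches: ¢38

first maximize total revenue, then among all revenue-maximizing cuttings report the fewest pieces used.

3

Consider every possible first cut. r[k] is the best of p[i]+r[k−i] over all sellable i≤k.
r[1] = 2
r[2] = 10
r[3] = 12  (first piece 1, then r[2]=10)
r[4] = 24
r[5] = 28
r[6] = 34  (first piece 2, then r[4]=24)
r[7] = 40
r[8] = 48  (first piece 4, then r[4]=24)
r[9] = 52  (first piece 4, then r[5]=28)
r[10] = 58  (first piece 2, then r[8]=48)
Maximum revenue is ¢58.
Now minimize piece count subject to staying optimal: for each k, pieces[k] = 1 + min over i with p[i]+r[k−i]=r[k] of pieces[k−i].
pieces[7] = 1
pieces[8] = 2
pieces[9] = 2
pieces[10] = 3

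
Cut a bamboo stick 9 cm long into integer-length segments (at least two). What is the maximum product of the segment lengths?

Define P[k] = max over 1≤i<k of i · max(k−i, P[k−i]); the inner max lets the remainder stay uncut if that's better.
P[2] = 1·max(1,0) = 1·1 = 1
P[3] = max(1·2, 2·1) = 2
P[4] = max(1·3, 2·2, 3·1) = 4
P[5] = max(1·4, 2·3, 3·2, 4·1) = 6
P[6] = max(1·6, 2·4, 3·3, 4·2, 5·1) = 9
P[7] = max(1·9, 2·6, 3·4, 4·3, 5·2, 6·1) = 12
P[8] = max(1·12, 2·9, 3·6, …, 6·2, 7·1) = 18
P[9] = max(1·18, 2·12, 3·9, …, 7·2, 8·1) = 27
One optimal split: 3 + 3 + 3; product 3·3·3 = 27.

27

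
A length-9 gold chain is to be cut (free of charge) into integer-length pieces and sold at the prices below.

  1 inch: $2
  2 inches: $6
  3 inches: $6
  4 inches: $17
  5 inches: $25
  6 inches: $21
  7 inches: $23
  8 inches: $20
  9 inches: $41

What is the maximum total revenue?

Consider every possible first cut. R[k] is the best of p[i]+R[k−i] over all sellable i≤k.
R[1] = 2
R[2] = 6
R[3] = 8  (first piece 1, then R[2]=6)
R[4] = 17
R[5] = 25
R[6] = 27  (first piece 1, then R[5]=25)
R[7] = 31  (first piece 2, then R[5]=25)
R[8] = 34  (first piece 4, then R[4]=17)
R[9] = 42  (first piece 4, then R[5]=25)
One optimal cutting: 5 + 4 → $25 + $17 = $42.

42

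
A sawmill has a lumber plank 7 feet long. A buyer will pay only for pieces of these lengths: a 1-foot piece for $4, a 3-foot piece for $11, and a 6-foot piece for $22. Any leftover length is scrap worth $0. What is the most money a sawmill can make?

28

Build f[k] bottom-up: f[k] = max over allowed piece i of (p[i] + f[k−i]).
f[1] = 4
f[2] = 8  (first piece 1, then f[1]=4)
f[3] = 12  (first piece 1, then f[2]=8)
f[4] = 16  (first piece 1, then f[3]=12)
f[5] = 20  (first piece 1, then f[4]=16)
f[6] = 24  (first piece 1, then f[5]=20)
f[7] = 28  (first piece 1, then f[6]=24)
One optimal cutting: 1 + 1 + 1 + 1 + 1 + 1 + 1 → $28.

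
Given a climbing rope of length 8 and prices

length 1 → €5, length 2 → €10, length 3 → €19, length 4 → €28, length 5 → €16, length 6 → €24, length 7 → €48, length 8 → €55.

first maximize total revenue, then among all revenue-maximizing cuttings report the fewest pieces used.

2

Consider every possible first cut. r[k] is the best of p[i]+r[k−i] over all sellable i≤k.
r[1] = 5
r[2] = max(5+5, 10+0) = 10
r[3] = max(5+10, 10+5, 19+0) = 19
r[4] = max(5+19, 10+10, 19+5, 28+0) = 28
r[5] = max(5+28, 10+19, 19+10, 28+5, 16+0) = 33
r[6] = max(5+33, 10+28, 19+19, 28+10, 16+5, 24+0) = 38
r[7] = max(5+38, 10+33, 19+28, …, 24+5, 48+0) = 48
r[8] = max(5+48, 10+38, 19+33, …, 48+5, 55+0) = 56
Maximum revenue is €56.
Now minimize piece count subject to staying optimal: for each k, pieces[k] = 1 + min over i with p[i]+r[k−i]=r[k] of pieces[k−i].
pieces[5] = 2
pieces[6] = 2
pieces[7] = 1
pieces[8] = 2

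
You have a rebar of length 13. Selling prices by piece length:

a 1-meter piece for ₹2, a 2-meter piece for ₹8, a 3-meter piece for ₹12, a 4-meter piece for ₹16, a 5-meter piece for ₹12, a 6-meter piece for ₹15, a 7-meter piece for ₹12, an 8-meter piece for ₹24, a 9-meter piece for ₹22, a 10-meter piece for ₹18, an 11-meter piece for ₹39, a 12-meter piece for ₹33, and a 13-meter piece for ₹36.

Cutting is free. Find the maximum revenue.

52

Consider every possible first cut. R[k] is the best of p[i]+R[k−i] over all sellable i≤k.
R[1] = 2
R[2] = max(2+2, 8+0) = 8
R[3] = max(2+8, 8+2, 12+0) = 12
R[4] = max(2+12, 8+8, 12+2, 16+0) = 16
R[5] = max(2+16, 8+12, 12+8, 16+2, 12+0) = 20
R[6] = max(2+20, 8+16, 12+12, 16+8, 12+2, 15+0) = 24
R[7] = max(2+24, 8+20, 12+16, …, 15+2, 12+0) = 28
R[8] = max(2+28, 8+24, 12+20, …, 12+2, 24+0) = 32
R[9] = max(2+32, 8+28, 12+24, …, 24+2, 22+0) = 36
R[10] = max(2+36, 8+32, 12+28, …, 22+2, 18+0) = 40
R[11] = max(2+40, 8+36, 12+32, …, 18+2, 39+0) = 44
R[12] = max(2+44, 8+40, 12+36, …, 39+2, 33+0) = 48
R[13] = max(2+48, 8+44, 12+40, …, 33+2, 36+0) = 52
One optimal cutting: 3 + 2 + 2 + 2 + 2 + 2 → ₹12 + ₹8 + ₹8 + ₹8 + ₹8 + ₹8 = ₹52.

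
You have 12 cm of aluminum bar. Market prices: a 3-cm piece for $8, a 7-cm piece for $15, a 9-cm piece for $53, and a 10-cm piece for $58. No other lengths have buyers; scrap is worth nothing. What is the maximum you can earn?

61

Build f[k] bottom-up: f[k] = max over allowed piece i of (p[i] + f[k−i]).
f[1] = 0
f[2] = 0
f[3] = 8
f[4] = 8
f[5] = 8
f[6] = 16  (first piece 3, then f[3]=8)
f[7] = 16
f[8] = 16
f[9] = 53
f[10] = 58
f[11] = 58
f[12] = 61  (first piece 3, then f[9]=53)
One optimal cutting: 9 + 3 → $61.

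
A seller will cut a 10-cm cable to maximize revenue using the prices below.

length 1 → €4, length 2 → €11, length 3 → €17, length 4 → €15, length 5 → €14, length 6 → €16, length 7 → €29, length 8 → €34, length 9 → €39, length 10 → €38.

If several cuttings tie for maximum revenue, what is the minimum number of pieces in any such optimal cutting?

Let r[k] be the best obtainable value from length k. For each k, try every first piece i and keep the best of price[i] + r[k−i].
r[1] = 4
r[2] = max(4+4, 11+0) = 11
r[3] = max(4+11, 11+4, 17+0) = 17
r[4] = max(4+17, 11+11, 17+4, 15+0) = 22
r[5] = max(4+22, 11+17, 17+11, 15+4, 14+0) = 28
r[6] = max(4+28, 11+22, 17+17, 15+11, 14+4, 16+0) = 34
r[7] = max(4+34, 11+28, 17+22, …, 16+4, 29+0) = 39
r[8] = max(4+39, 11+34, 17+28, …, 29+4, 34+0) = 45
r[9] = max(4+45, 11+39, 17+34, …, 34+4, 39+0) = 51
r[10] = max(4+51, 11+45, 17+39, …, 39+4, 38+0) = 56
Maximum revenue is €56.
Now minimize piece count subject to staying optimal: for each k, pieces[k] = 1 + min over i with p[i]+r[k−i]=r[k] of pieces[k−i].
pieces[7] = 3
pieces[8] = 3
pieces[9] = 3
pieces[10] = 4

4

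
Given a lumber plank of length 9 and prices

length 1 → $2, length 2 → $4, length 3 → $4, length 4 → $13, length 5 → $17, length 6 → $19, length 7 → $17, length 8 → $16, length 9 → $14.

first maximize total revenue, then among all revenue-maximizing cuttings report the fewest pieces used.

Consider every possible first cut. r[k] is the best of p[i]+r[k−i] over all sellable i≤k.
r[1] = 2
r[2] = max(2+2, 4+0) = 4
r[3] = max(2+4, 4+2, 4+0) = 6
r[4] = max(2+6, 4+4, 4+2, 13+0) = 13
r[5] = max(2+13, 4+6, 4+4, 13+2, 17+0) = 17
r[6] = max(2+17, 4+13, 4+6, 13+4, 17+2, 19+0) = 19
r[7] = max(2+19, 4+17, 4+13, …, 19+2, 17+0) = 21
r[8] = max(2+21, 4+19, 4+17, …, 17+2, 16+0) = 26
r[9] = max(2+26, 4+21, 4+19, …, 16+2, 14+0) = 30
Maximum revenue is $30.
Now minimize piece count subject to staying optimal: for each k, pieces[k] = 1 + min over i with p[i]+r[k−i]=r[k] of pieces[k−i].
pieces[6] = 1
pieces[7] = 2
pieces[8] = 2
pieces[9] = 2

2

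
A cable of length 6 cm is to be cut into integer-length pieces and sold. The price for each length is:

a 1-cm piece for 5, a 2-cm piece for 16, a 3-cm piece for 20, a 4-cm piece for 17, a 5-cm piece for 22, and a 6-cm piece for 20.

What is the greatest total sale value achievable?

48

Build R[k] bottom-up: R[k] = max over allowed piece i of (p[i] + R[k−i]).
R[1] = 5
R[2] = 16
R[3] = 21  (first piece 1, then R[2]=16)
R[4] = 32  (first piece 2, then R[2]=16)
R[5] = 37  (first piece 1, then R[4]=32)
R[6] = 48  (first piece 2, then R[4]=32)
One optimal cutting: 2 + 2 + 2 → 16 + 16 + 16 = 48.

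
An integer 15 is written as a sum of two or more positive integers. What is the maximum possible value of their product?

Let prod[k] be the best product for length k (with at least one cut). For each first piece i, the rest contributes max(k−i, prod[k−i]).
Small cases: prod[2]=1, prod[3]=2, prod[4]=4, prod[5]=6, prod[6]=9, prod[7]=12, prod[8]=18, prod[9]=27, prod[10]=36.
prod[11] = 2*max(9,27) = 2*27 = 54
prod[12] = 3*max(9,27) = 3*27 = 81
prod[13] = 2*max(11,54) = 2*54 = 108
prod[14] = 2*max(12,81) = 2*81 = 162
prod[15] = 3*max(12,81) = 3*81 = 243
One optimal split: 3 + 3 + 3 + 3 + 3; product 3*3*3*3*3 = 243.

243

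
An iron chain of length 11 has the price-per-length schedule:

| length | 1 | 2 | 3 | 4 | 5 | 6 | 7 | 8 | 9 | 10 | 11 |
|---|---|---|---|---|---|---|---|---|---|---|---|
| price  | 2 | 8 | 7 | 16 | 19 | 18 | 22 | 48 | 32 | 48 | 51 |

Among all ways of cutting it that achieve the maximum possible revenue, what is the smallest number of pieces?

3

Let r[k] be the best obtainable value from length k. For each k, try every first piece i and keep the best of price[i] + r[k−i].
r[1] = 2
r[2] = 8
r[3] = 10  (first piece 1, then r[2]=8)
r[4] = 16  (first piece 2, then r[2]=8)
r[5] = 19
r[6] = 24  (first piece 2, then r[4]=16)
r[7] = 27  (first piece 2, then r[5]=19)
r[8] = 48
r[9] = 50  (first piece 1, then r[8]=48)
r[10] = 56  (first piece 2, then r[8]=48)
r[11] = 58  (first piece 1, then r[10]=56)
Maximum revenue is $58.
Now minimize piece count subject to staying optimal: for each k, pieces[k] = 1 + min over i with p[i]+r[k−i]=r[k] of pieces[k−i].
pieces[8] = 1
pieces[9] = 2
pieces[10] = 2
pieces[11] = 3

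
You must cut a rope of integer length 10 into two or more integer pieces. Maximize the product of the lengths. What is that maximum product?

Fill m[k] for k=2..10: at each k try every first piece i and multiply by the better of (k−i) uncut or m[k−i].
Small cases: m[2]=1, m[3]=2, m[4]=4, m[5]=6.
m[6] = max(1*6, 2*4, 3*3, 4*2, 5*1) = 9
m[7] = max(1*9, 2*6, 3*4, 4*3, 5*2, 6*1) = 12
m[8] = max(1*12, 2*9, 3*6, …, 6*2, 7*1) = 18
m[9] = max(1*18, 2*12, 3*9, …, 7*2, 8*1) = 27
m[10] = max(1*27, 2*18, 3*12, …, 8*2, 9*1) = 36
One optimal split: 3 + 3 + 2 + 2; product 3*3*2*2 = 36.

36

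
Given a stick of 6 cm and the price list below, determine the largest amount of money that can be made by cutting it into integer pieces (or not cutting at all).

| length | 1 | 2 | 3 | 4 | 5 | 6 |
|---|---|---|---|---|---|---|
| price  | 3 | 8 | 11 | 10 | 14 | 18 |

24

Let best[k] be the best obtainable value from length k. For each k, try every first piece i and keep the best of price[i] + best[k−i].
best[1] = 3
best[2] = 8
best[3] = 11  (first piece 1, then best[2]=8)
best[4] = 16  (first piece 2, then best[2]=8)
best[5] = 19  (first piece 1, then best[4]=16)
best[6] = 24  (first piece 2, then best[4]=16)
One optimal cutting: 2 + 2 + 2 → €8 + €8 + €8 = €24.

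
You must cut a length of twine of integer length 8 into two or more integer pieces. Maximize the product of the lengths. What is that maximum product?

18

Let g[k] be the best product for length k (with at least one cut). For each first piece i, the rest contributes max(k−i, g[k−i]).
g[2] = 1*max(1,0) = 1*1 = 1
g[3] = 1*max(2,1) = 1*2 = 2
g[4] = 2*max(2,1) = 2*2 = 4
g[5] = 2*max(3,2) = 2*3 = 6
g[6] = 3*max(3,2) = 3*3 = 9
g[7] = 2*max(5,6) = 2*6 = 12
g[8] = 2*max(6,9) = 2*9 = 18
One optimal split: 3 + 3 + 2; product 3*3*2 = 18.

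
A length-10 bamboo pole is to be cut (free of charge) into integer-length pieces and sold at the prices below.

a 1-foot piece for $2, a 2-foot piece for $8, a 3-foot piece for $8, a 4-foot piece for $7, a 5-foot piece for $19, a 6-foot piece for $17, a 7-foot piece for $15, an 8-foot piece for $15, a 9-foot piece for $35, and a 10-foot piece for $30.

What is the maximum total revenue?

40

Build r[k] bottom-up: r[k] = max over allowed piece i of (p[i] + r[k−i]).
r[1] = 2
r[2] = 8
r[3] = 10  (first piece 1, then r[2]=8)
r[4] = 16  (first piece 2, then r[2]=8)
r[5] = 19
r[6] = 24  (first piece 2, then r[4]=16)
r[7] = 27  (first piece 2, then r[5]=19)
r[8] = 32  (first piece 2, then r[6]=24)
r[9] = 35  (first piece 2, then r[7]=27)
r[10] = 40  (first piece 2, then r[8]=32)
One optimal cutting: 2 + 2 + 2 + 2 + 2 → $8 + $8 + $8 + $8 + $8 = $40.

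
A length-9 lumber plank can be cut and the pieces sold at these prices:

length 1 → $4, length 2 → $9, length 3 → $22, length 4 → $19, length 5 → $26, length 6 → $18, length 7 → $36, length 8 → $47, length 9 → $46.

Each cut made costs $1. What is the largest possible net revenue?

64

Let net[k] be the best obtainable value from length k. For each k, try every first piece i and keep the best of price[i] + net[k−i] minus the 1 cut fee when i<k.
net[1] = 4
net[2] = 9
net[3] = 22
net[4] = 25  (first piece 1, then net[3]=22)
net[5] = 30  (first piece 2, then net[3]=22)
net[6] = 43  (first piece 3, then net[3]=22)
net[7] = 46  (first piece 1, then net[6]=43)
net[8] = 51  (first piece 2, then net[6]=43)
net[9] = 64  (first piece 3, then net[6]=43)
One optimal plan: pieces 3 + 3 + 3 (2 cuts) → $66 − $2 = $64.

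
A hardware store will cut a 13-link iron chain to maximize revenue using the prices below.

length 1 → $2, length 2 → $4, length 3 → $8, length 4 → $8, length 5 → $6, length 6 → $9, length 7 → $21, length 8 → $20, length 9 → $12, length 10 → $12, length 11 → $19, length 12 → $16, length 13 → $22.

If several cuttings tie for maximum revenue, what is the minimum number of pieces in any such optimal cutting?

Consider every possible first cut. r[k] is the best of p[i]+r[k−i] over all sellable i≤k.
r[1] = 2
r[2] = max(2+2, 4+0) = 4
r[3] = max(2+4, 4+2, 8+0) = 8
r[4] = max(2+8, 4+4, 8+2, 8+0) = 10
r[5] = max(2+10, 4+8, 8+4, 8+2, 6+0) = 12
r[6] = max(2+12, 4+10, 8+8, 8+4, 6+2, 9+0) = 16
r[7] = max(2+16, 4+12, 8+10, …, 9+2, 21+0) = 21
r[8] = max(2+21, 4+16, 8+12, …, 21+2, 20+0) = 23
r[9] = max(2+23, 4+21, 8+16, …, 20+2, 12+0) = 25
r[10] = max(2+25, 4+23, 8+21, …, 12+2, 12+0) = 29
r[11] = max(2+29, 4+25, 8+23, …, 12+2, 19+0) = 31
r[12] = max(2+31, 4+29, 8+25, …, 19+2, 16+0) = 33
r[13] = max(2+33, 4+31, 8+29, …, 16+2, 22+0) = 37
Maximum revenue is $37.
Now minimize piece count subject to staying optimal: for each k, pieces[k] = 1 + min over i with p[i]+r[k−i]=r[k] of pieces[k−i].
pieces[10] = 2
pieces[11] = 3
pieces[12] = 3
pieces[13] = 3

3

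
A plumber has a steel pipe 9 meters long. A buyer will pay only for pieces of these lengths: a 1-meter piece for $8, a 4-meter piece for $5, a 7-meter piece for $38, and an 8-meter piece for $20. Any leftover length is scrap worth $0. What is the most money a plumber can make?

Build f[k] bottom-up: f[k] = max over allowed piece i of (p[i] + f[k−i]).
f[1] = 8
f[2] = 16  (first piece 1, then f[1]=8)
f[3] = 24  (first piece 1, then f[2]=16)
f[4] = max(8+24, 5+0) = 32
f[5] = max(8+32, 5+8) = 40
f[6] = max(8+40, 5+16) = 48
f[7] = max(8+48, 5+24, 38+0) = 56
f[8] = max(8+56, 5+32, 38+8, 20+0) = 64
f[9] = max(8+64, 5+40, 38+16, 20+8) = 72
One optimal cutting: 1 + 1 + 1 + 1 + 1 + 1 + 1 + 1 + 1 → $72.

72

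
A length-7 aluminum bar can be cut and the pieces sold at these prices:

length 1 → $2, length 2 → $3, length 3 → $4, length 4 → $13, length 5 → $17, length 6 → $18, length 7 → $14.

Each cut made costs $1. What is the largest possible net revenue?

19

Build r[k] bottom-up: r[k] = max over allowed piece i of (p[i] + r[k−i]) − 1 per cut.
r[1] = 2
r[2] = max(2+2-1, 3+0) = 3
r[3] = max(2+3-1, 3+2-1, 4+0) = 4
r[4] = max(2+4-1, 3+3-1, 4+2-1, 13+0) = 13
r[5] = max(2+13-1, 3+4-1, 4+3-1, 13+2-1, 17+0) = 17
r[6] = max(2+17-1, 3+13-1, 4+4-1, 13+3-1, 17+2-1, 18+0) = 18
r[7] = max(2+18-1, 3+17-1, 4+13-1, …, 18+2-1, 14+0) = 19
One optimal plan: pieces 5 + 1 + 1 (2 cuts) → $21 − $2 = $19.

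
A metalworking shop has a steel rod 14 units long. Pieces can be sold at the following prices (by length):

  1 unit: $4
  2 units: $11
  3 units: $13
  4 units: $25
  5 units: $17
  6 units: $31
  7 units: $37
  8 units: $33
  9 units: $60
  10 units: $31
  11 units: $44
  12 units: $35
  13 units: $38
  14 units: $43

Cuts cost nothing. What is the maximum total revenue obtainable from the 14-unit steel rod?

Consider every possible first cut. best[k] is the best of p[i]+best[k−i] over all sellable i≤k.
best[1] = 4
best[2] = max(4+4, 11+0) = 11
best[3] = max(4+11, 11+4, 13+0) = 15
best[4] = max(4+15, 11+11, 13+4, 25+0) = 25
best[5] = max(4+25, 11+15, 13+11, 25+4, 17+0) = 29
best[6] = max(4+29, 11+25, 13+15, 25+11, 17+4, 31+0) = 36
best[7] = max(4+36, 11+29, 13+25, …, 31+4, 37+0) = 40
best[8] = max(4+40, 11+36, 13+29, …, 37+4, 33+0) = 50
best[9] = max(4+50, 11+40, 13+36, …, 33+4, 60+0) = 60
best[10] = max(4+60, 11+50, 13+40, …, 60+4, 31+0) = 64
best[11] = max(4+64, 11+60, 13+50, …, 31+4, 44+0) = 71
best[12] = max(4+71, 11+64, 13+60, …, 44+4, 35+0) = 75
best[13] = max(4+75, 11+71, 13+64, …, 35+4, 38+0) = 85
best[14] = max(4+85, 11+75, 13+71, …, 38+4, 43+0) = 89
One optimal cutting: 9 + 4 + 1 → $60 + $25 + $4 = $89.

89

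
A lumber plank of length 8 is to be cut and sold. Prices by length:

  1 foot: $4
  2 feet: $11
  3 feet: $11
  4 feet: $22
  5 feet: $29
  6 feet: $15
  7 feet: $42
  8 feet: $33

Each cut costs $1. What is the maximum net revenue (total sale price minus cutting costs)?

45

Build r[k] bottom-up: r[k] = max over allowed piece i of (p[i] + r[k−i]) − 1 per cut.
r[1] = 4
r[2] = max(4+4-1, 11+0) = 11
r[3] = max(4+11-1, 11+4-1, 11+0) = 14
r[4] = max(4+14-1, 11+11-1, 11+4-1, 22+0) = 22
r[5] = max(4+22-1, 11+14-1, 11+11-1, 22+4-1, 29+0) = 29
r[6] = max(4+29-1, 11+22-1, 11+14-1, 22+11-1, 29+4-1, 15+0) = 32
r[7] = max(4+32-1, 11+29-1, 11+22-1, …, 15+4-1, 42+0) = 42
r[8] = max(4+42-1, 11+32-1, 11+29-1, …, 42+4-1, 33+0) = 45
One optimal plan: pieces 7 + 1 (1 cut) → $46 − $1 = $45.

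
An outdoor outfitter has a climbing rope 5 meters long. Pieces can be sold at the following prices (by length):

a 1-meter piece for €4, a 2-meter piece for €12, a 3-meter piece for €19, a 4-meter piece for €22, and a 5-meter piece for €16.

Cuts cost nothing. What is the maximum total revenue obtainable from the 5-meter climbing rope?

Consider every possible first cut. R[k] is the best of p[i]+R[k−i] over all sellable i≤k.
R[1] = 4
R[2] = 12
R[3] = 19
R[4] = 24  (first piece 2, then R[2]=12)
R[5] = 31  (first piece 2, then R[3]=19)
One optimal cutting: 3 + 2 → €19 + €12 = €31.

31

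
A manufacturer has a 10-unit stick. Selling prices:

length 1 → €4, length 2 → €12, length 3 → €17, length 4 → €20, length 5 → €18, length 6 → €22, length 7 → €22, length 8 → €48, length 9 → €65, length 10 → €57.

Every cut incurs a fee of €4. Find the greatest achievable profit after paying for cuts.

Let r[k] be the best obtainable value from length k. For each k, try every first piece i and keep the best of price[i] + r[k−i] minus the 4 cut fee when i<k.
r[1] = 4
r[2] = max(4+4-4, 12+0) = 12
r[3] = max(4+12-4, 12+4-4, 17+0) = 17
r[4] = max(4+17-4, 12+12-4, 17+4-4, 20+0) = 20
r[5] = max(4+20-4, 12+17-4, 17+12-4, 20+4-4, 18+0) = 25
r[6] = max(4+25-4, 12+20-4, 17+17-4, 20+12-4, 18+4-4, 22+0) = 30
r[7] = max(4+30-4, 12+25-4, 17+20-4, …, 22+4-4, 22+0) = 33
r[8] = max(4+33-4, 12+30-4, 17+25-4, …, 22+4-4, 48+0) = 48
r[9] = max(4+48-4, 12+33-4, 17+30-4, …, 48+4-4, 65+0) = 65
r[10] = max(4+65-4, 12+48-4, 17+33-4, …, 65+4-4, 57+0) = 65
One optimal plan: pieces 9 + 1 (1 cut) → €69 − €4 = €65.

65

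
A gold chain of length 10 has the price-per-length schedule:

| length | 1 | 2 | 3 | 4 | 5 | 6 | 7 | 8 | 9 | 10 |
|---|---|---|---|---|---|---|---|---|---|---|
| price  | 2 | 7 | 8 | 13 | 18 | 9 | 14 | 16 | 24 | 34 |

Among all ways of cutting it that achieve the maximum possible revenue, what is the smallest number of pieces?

Build r[k] bottom-up: r[k] = max over allowed piece i of (p[i] + r[k−i]).
r[1] = 2
r[2] = max(2+2, 7+0) = 7
r[3] = max(2+7, 7+2, 8+0) = 9
r[4] = max(2+9, 7+7, 8+2, 13+0) = 14
r[5] = max(2+14, 7+9, 8+7, 13+2, 18+0) = 18
r[6] = max(2+18, 7+14, 8+9, 13+7, 18+2, 9+0) = 21
r[7] = max(2+21, 7+18, 8+14, …, 9+2, 14+0) = 25
r[8] = max(2+25, 7+21, 8+18, …, 14+2, 16+0) = 28
r[9] = max(2+28, 7+25, 8+21, …, 16+2, 24+0) = 32
r[10] = max(2+32, 7+28, 8+25, …, 24+2, 34+0) = 36
Maximum revenue is $36.
Now minimize piece count subject to staying optimal: for each k, pieces[k] = 1 + min over i with p[i]+r[k−i]=r[k] of pieces[k−i].
pieces[7] = 2
pieces[8] = 4
pieces[9] = 3
pieces[10] = 2

2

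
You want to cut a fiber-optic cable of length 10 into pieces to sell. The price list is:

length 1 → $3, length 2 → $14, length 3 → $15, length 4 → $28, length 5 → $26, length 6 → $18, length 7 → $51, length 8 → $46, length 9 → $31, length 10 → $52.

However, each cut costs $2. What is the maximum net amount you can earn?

Let r[k] be the best obtainable value from length k. For each k, try every first piece i and keep the best of price[i] + r[k−i] minus the 2 cut fee when i<k.
r[1] = 3
r[2] = 14
r[3] = 15  (first piece 1, then r[2]=14)
r[4] = 28
r[5] = 29  (first piece 1, then r[4]=28)
r[6] = 40  (first piece 2, then r[4]=28)
r[7] = 51
r[8] = 54  (first piece 4, then r[4]=28)
r[9] = 63  (first piece 2, then r[7]=51)
r[10] = 66  (first piece 2, then r[8]=54)
One optimal plan: pieces 4 + 4 + 2 (2 cuts) → $70 − $4 = $66.

66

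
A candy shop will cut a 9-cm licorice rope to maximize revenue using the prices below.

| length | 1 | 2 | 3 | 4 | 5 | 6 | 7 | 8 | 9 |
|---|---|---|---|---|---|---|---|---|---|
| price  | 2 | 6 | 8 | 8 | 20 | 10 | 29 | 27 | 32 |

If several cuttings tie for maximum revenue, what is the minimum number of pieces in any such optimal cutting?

2

Let r[k] be the best obtainable value from length k. For each k, try every first piece i and keep the best of price[i] + r[k−i].
r[1] = 2
r[2] = max(2+2, 6+0) = 6
r[3] = max(2+6, 6+2, 8+0) = 8
r[4] = max(2+8, 6+6, 8+2, 8+0) = 12
r[5] = max(2+12, 6+8, 8+6, 8+2, 20+0) = 20
r[6] = max(2+20, 6+12, 8+8, 8+6, 20+2, 10+0) = 22
r[7] = max(2+22, 6+20, 8+12, …, 10+2, 29+0) = 29
r[8] = max(2+29, 6+22, 8+20, …, 29+2, 27+0) = 31
r[9] = max(2+31, 6+29, 8+22, …, 27+2, 32+0) = 35
Maximum revenue is ¢35.
Now minimize piece count subject to staying optimal: for each k, pieces[k] = 1 + min over i with p[i]+r[k−i]=r[k] of pieces[k−i].
pieces[6] = 2
pieces[7] = 1
pieces[8] = 2
pieces[9] = 2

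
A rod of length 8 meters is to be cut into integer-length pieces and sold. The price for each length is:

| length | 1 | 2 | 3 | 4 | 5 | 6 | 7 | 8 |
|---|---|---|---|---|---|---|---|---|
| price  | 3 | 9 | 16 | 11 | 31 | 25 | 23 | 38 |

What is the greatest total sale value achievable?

47

Build v[k] bottom-up: v[k] = max over allowed piece i of (p[i] + v[k−i]).
v[1] = 3
v[2] = 9
v[3] = 16
v[4] = 19  (first piece 1, then v[3]=16)
v[5] = 31
v[6] = 34  (first piece 1, then v[5]=31)
v[7] = 40  (first piece 2, then v[5]=31)
v[8] = 47  (first piece 3, then v[5]=31)
One optimal cutting: 5 + 3 → 31 + 16 = 47.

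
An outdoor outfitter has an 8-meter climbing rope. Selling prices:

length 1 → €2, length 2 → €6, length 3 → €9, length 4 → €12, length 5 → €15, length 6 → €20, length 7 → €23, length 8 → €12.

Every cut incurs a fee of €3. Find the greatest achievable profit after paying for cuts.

Build v[k] bottom-up: v[k] = max over allowed piece i of (p[i] + v[k−i]) − 3 per cut.
v[1] = 2
v[2] = 6
v[3] = 9
v[4] = 12
v[5] = 15
v[6] = 20
v[7] = 23
v[8] = 23  (first piece 2, then v[6]=20)
One optimal plan: pieces 6 + 2 (1 cut) → €26 − €3 = €23.

23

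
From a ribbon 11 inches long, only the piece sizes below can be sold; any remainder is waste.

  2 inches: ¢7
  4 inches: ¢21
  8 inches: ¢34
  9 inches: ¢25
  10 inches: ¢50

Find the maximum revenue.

Build best[k] bottom-up: best[k] = max over allowed piece i of (p[i] + best[k−i]).
best[1] = 0
best[2] = 7
best[3] = 7
best[4] = max(7+7, 21+0) = 21
best[5] = max(7+7, 21+0) = 21
best[6] = max(7+21, 21+7) = 28
best[7] = max(7+21, 21+7) = 28
best[8] = max(7+28, 21+21, 34+0) = 42
best[9] = max(7+28, 21+21, 34+0, 25+0) = 42
best[10] = max(7+42, 21+28, 34+7, 25+0, 50+0) = 50
best[11] = max(7+42, 21+28, 34+7, 25+7, 50+0) = 50
One optimal cutting: pieces 10 with 1 inch of scrap → ¢50.

50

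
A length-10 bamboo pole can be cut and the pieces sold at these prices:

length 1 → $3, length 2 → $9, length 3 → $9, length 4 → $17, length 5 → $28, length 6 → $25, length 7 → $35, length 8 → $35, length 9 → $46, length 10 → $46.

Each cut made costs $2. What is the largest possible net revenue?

54

Let v[k] be the best obtainable value from length k. For each k, try every first piece i and keep the best of price[i] + v[k−i] minus the 2 cut fee when i<k.
v[1] = 3
v[2] = 9
v[3] = 10  (first piece 1, then v[2]=9)
v[4] = 17
v[5] = 28
v[6] = 29  (first piece 1, then v[5]=28)
v[7] = 35  (first piece 2, then v[5]=28)
v[8] = 36  (first piece 1, then v[7]=35)
v[9] = 46
v[10] = 54  (first piece 5, then v[5]=28)
One optimal plan: pieces 5 + 5 (1 cut) → $56 − $2 = $54.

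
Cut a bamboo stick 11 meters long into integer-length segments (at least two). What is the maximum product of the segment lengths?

54

Fill g[k] for k=2..11: at each k try every first piece i and multiply by the better of (k−i) uncut or g[k−i].
g[2] = 1×max(1,0) = 1×1 = 1
g[3] = max(1×2, 2×1) = 2
g[4] = max(1×3, 2×2, 3×1) = 4
g[5] = max(1×4, 2×3, 3×2, 4×1) = 6
g[6] = max(1×6, 2×4, 3×3, 4×2, 5×1) = 9
g[7] = max(1×9, 2×6, 3×4, 4×3, 5×2, 6×1) = 12
g[8] = max(1×12, 2×9, 3×6, …, 6×2, 7×1) = 18
g[9] = max(1×18, 2×12, 3×9, …, 7×2, 8×1) = 27
g[10] = max(1×27, 2×18, 3×12, …, 8×2, 9×1) = 36
g[11] = max(1×36, 2×27, 3×18, …, 9×2, 10×1) = 54
One optimal split: 3 + 3 + 3 + 2; product 3×3×3×2 = 54.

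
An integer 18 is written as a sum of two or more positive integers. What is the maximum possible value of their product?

Let f[k] be the best product for length k (with at least one cut). For each first piece i, the rest contributes max(k−i, f[k−i]).
f[2] = 1*max(1,0) = 1*1 = 1
f[3] = max(1*2, 2*1) = 2
f[4] = max(1*3, 2*2, 3*1) = 4
f[5] = max(1*4, 2*3, 3*2, 4*1) = 6
f[6] = max(1*6, 2*4, 3*3, 4*2, 5*1) = 9
f[7] = max(1*9, 2*6, 3*4, 4*3, 5*2, 6*1) = 12
f[8] = max(1*12, 2*9, 3*6, …, 6*2, 7*1) = 18
f[9] = max(1*18, 2*12, 3*9, …, 7*2, 8*1) = 27
f[10] = max(1*27, 2*18, 3*12, …, 8*2, 9*1) = 36
f[11] = max(1*36, 2*27, 3*18, …, 9*2, 10*1) = 54
f[12] = max(1*54, 2*36, 3*27, …, 10*2, 11*1) = 81
f[13] = max(1*81, 2*54, 3*36, …, 11*2, 12*1) = 108
f[14] = max(1*108, 2*81, 3*54, …, 12*2, 13*1) = 162
f[15] = max(1*162, 2*108, 3*81, …, 13*2, 14*1) = 243
f[16] = max(1*243, 2*162, 3*108, …, 14*2, 15*1) = 324
f[17] = max(1*324, 2*243, 3*162, …, 15*2, 16*1) = 486
f[18] = max(1*486, 2*324, 3*243, …, 16*2, 17*1) = 729
One optimal split: 3 + 3 + 3 + 3 + 3 + 3; product 3*3*3*3*3*3 = 729.

729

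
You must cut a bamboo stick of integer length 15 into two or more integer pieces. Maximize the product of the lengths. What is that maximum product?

Define prod[k] = max over 1≤i<k of i · max(k−i, prod[k−i]); the inner max lets the remainder stay uncut if that's better.
prod[2] = 1*max(1,0) = 1*1 = 1
prod[3] = 1*max(2,1) = 1*2 = 2
prod[4] = 2*max(2,1) = 2*2 = 4
prod[5] = 2*max(3,2) = 2*3 = 6
prod[6] = 3*max(3,2) = 3*3 = 9
prod[7] = 2*max(5,6) = 2*6 = 12
prod[8] = 2*max(6,9) = 2*9 = 18
prod[9] = 3*max(6,9) = 3*9 = 27
prod[10] = 2*max(8,18) = 2*18 = 36
prod[11] = 2*max(9,27) = 2*27 = 54
prod[12] = 3*max(9,27) = 3*27 = 81
prod[13] = 2*max(11,54) = 2*54 = 108
prod[14] = 2*max(12,81) = 2*81 = 162
prod[15] = 3*max(12,81) = 3*81 = 243
One optimal split: 3 + 3 + 3 + 3 + 3; product 3*3*3*3*3 = 243.

243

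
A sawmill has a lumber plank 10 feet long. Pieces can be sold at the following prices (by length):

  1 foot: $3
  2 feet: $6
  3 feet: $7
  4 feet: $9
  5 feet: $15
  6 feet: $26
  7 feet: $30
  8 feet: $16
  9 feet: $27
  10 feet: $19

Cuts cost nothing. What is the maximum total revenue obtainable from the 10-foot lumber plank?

39

Let v[k] be the best obtainable value from length k. For each k, try every first piece i and keep the best of price[i] + v[k−i].
v[1] = 3
v[2] = max(3+3, 6+0) = 6
v[3] = max(3+6, 6+3, 7+0) = 9
v[4] = max(3+9, 6+6, 7+3, 9+0) = 12
v[5] = max(3+12, 6+9, 7+6, 9+3, 15+0) = 15
v[6] = max(3+15, 6+12, 7+9, 9+6, 15+3, 26+0) = 26
v[7] = max(3+26, 6+15, 7+12, …, 26+3, 30+0) = 30
v[8] = max(3+30, 6+26, 7+15, …, 30+3, 16+0) = 33
v[9] = max(3+33, 6+30, 7+26, …, 16+3, 27+0) = 36
v[10] = max(3+36, 6+33, 7+30, …, 27+3, 19+0) = 39
One optimal cutting: 7 + 1 + 1 + 1 → $30 + $3 + $3 + $3 = $39.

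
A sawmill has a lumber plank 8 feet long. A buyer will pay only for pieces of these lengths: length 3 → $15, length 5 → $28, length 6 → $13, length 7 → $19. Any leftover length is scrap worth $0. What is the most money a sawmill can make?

43

Let f[k] be the best obtainable value from length k. For each k, try every first piece i and keep the best of price[i] + f[k−i].
f[1] = 0
f[2] = 0
f[3] = 15
f[4] = 15
f[5] = max(15+0, 28+0) = 28
f[6] = max(15+15, 28+0, 13+0) = 30
f[7] = max(15+15, 28+0, 13+0, 19+0) = 30
f[8] = max(15+28, 28+15, 13+0, 19+0) = 43
One optimal cutting: 5 + 3 → $43.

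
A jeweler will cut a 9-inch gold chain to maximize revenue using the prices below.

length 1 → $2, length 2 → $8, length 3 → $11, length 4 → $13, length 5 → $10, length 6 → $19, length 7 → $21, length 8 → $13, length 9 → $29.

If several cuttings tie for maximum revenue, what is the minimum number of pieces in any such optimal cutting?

Consider every possible first cut. r[k] is the best of p[i]+r[k−i] over all sellable i≤k.
r[1] = 2
r[2] = 8
r[3] = 11
r[4] = 16  (first piece 2, then r[2]=8)
r[5] = 19  (first piece 2, then r[3]=11)
r[6] = 24  (first piece 2, then r[4]=16)
r[7] = 27  (first piece 2, then r[5]=19)
r[8] = 32  (first piece 2, then r[6]=24)
r[9] = 35  (first piece 2, then r[7]=27)
Maximum revenue is $35.
Now minimize piece count subject to staying optimal: for each k, pieces[k] = 1 + min over i with p[i]+r[k−i]=r[k] of pieces[k−i].
pieces[6] = 3
pieces[7] = 3
pieces[8] = 4
pieces[9] = 4

4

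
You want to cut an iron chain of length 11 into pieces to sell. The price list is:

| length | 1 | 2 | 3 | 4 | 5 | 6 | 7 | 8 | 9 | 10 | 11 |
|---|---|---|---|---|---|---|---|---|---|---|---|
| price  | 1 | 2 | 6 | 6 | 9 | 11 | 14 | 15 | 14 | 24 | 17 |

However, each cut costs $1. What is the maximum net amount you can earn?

24

Let r[k] be the best obtainable value from length k. For each k, try every first piece i and keep the best of price[i] + r[k−i] minus the 1 cut fee when i<k.
r[1] = 1
r[2] = max(1+1-1, 2+0) = 2
r[3] = max(1+2-1, 2+1-1, 6+0) = 6
r[4] = max(1+6-1, 2+2-1, 6+1-1, 6+0) = 6
r[5] = max(1+6-1, 2+6-1, 6+2-1, 6+1-1, 9+0) = 9
r[6] = max(1+9-1, 2+6-1, 6+6-1, 6+2-1, 9+1-1, 11+0) = 11
r[7] = max(1+11-1, 2+9-1, 6+6-1, …, 11+1-1, 14+0) = 14
r[8] = max(1+14-1, 2+11-1, 6+9-1, …, 14+1-1, 15+0) = 15
r[9] = max(1+15-1, 2+14-1, 6+11-1, …, 15+1-1, 14+0) = 16
r[10] = max(1+16-1, 2+15-1, 6+14-1, …, 14+1-1, 24+0) = 24
r[11] = max(1+24-1, 2+16-1, 6+15-1, …, 24+1-1, 17+0) = 24
One optimal plan: pieces 10 + 1 (1 cut) → $25 − $1 = $24.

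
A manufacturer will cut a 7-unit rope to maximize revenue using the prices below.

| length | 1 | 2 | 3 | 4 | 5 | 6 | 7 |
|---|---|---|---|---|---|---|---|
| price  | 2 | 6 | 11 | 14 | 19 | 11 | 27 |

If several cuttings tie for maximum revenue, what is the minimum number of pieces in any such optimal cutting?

Build r[k] bottom-up: r[k] = max over allowed piece i of (p[i] + r[k−i]).
r[1] = 2
r[2] = max(2+2, 6+0) = 6
r[3] = max(2+6, 6+2, 11+0) = 11
r[4] = max(2+11, 6+6, 11+2, 14+0) = 14
r[5] = max(2+14, 6+11, 11+6, 14+2, 19+0) = 19
r[6] = max(2+19, 6+14, 11+11, 14+6, 19+2, 11+0) = 22
r[7] = max(2+22, 6+19, 11+14, …, 11+2, 27+0) = 27
Maximum revenue is 27.
Now minimize piece count subject to staying optimal: for each k, pieces[k] = 1 + min over i with p[i]+r[k−i]=r[k] of pieces[k−i].
pieces[4] = 1
pieces[5] = 1
pieces[6] = 2
pieces[7] = 1

1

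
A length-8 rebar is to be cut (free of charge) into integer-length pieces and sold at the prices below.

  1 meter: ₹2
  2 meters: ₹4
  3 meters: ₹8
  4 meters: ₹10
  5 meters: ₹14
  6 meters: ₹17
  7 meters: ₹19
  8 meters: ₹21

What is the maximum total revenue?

22

Consider every possible first cut. best[k] is the best of p[i]+best[k−i] over all sellable i≤k.
best[1] = 2
best[2] = max(2+2, 4+0) = 4
best[3] = max(2+4, 4+2, 8+0) = 8
best[4] = max(2+8, 4+4, 8+2, 10+0) = 10
best[5] = max(2+10, 4+8, 8+4, 10+2, 14+0) = 14
best[6] = max(2+14, 4+10, 8+8, 10+4, 14+2, 17+0) = 17
best[7] = max(2+17, 4+14, 8+10, …, 17+2, 19+0) = 19
best[8] = max(2+19, 4+17, 8+14, …, 19+2, 21+0) = 22
One optimal cutting: 5 + 3 → ₹14 + ₹8 = ₹22.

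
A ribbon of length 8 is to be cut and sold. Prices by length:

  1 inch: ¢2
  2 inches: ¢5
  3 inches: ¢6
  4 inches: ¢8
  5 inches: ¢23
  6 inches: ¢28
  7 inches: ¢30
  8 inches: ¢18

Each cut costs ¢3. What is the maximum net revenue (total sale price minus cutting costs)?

Consider every possible first cut. v[k] is the best of p[i]+v[k−i] over all sellable i≤k, charging 3 whenever i<k.
v[1] = 2
v[2] = max(2+2-3, 5+0) = 5
v[3] = max(2+5-3, 5+2-3, 6+0) = 6
v[4] = max(2+6-3, 5+5-3, 6+2-3, 8+0) = 8
v[5] = max(2+8-3, 5+6-3, 6+5-3, 8+2-3, 23+0) = 23
v[6] = max(2+23-3, 5+8-3, 6+6-3, 8+5-3, 23+2-3, 28+0) = 28
v[7] = max(2+28-3, 5+23-3, 6+8-3, …, 28+2-3, 30+0) = 30
v[8] = max(2+30-3, 5+28-3, 6+23-3, …, 30+2-3, 18+0) = 30
One optimal plan: pieces 6 + 2 (1 cut) → ¢33 − ¢3 = ¢30.

30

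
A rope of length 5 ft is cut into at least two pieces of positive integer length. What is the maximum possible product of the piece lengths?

6

Let f[k] be the best product for length k (with at least one cut). For each first piece i, the rest contributes max(k−i, f[k−i]).
f[2] = 1×max(1,0) = 1×1 = 1
f[3] = 1×max(2,1) = 1×2 = 2
f[4] = 2×max(2,1) = 2×2 = 4
f[5] = 2×max(3,2) = 2×3 = 6
One optimal split: 3 + 2; product 3×2 = 6.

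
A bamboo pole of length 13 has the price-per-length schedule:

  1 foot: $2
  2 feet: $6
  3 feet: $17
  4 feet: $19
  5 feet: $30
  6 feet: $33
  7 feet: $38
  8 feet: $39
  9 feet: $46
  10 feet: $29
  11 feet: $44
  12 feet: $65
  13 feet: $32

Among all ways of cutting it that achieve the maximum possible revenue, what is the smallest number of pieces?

3

Build r[k] bottom-up: r[k] = max over allowed piece i of (p[i] + r[k−i]).
r[1] = 2
r[2] = 6
r[3] = 17
r[4] = 19  (first piece 1, then r[3]=17)
r[5] = 30
r[6] = 34  (first piece 3, then r[3]=17)
r[7] = 38
r[8] = 47  (first piece 3, then r[5]=30)
r[9] = 51  (first piece 3, then r[6]=34)
r[10] = 60  (first piece 5, then r[5]=30)
r[11] = 64  (first piece 3, then r[8]=47)
r[12] = 68  (first piece 3, then r[9]=51)
r[13] = 77  (first piece 3, then r[10]=60)
Maximum revenue is $77.
Now minimize piece count subject to staying optimal: for each k, pieces[k] = 1 + min over i with p[i]+r[k−i]=r[k] of pieces[k−i].
pieces[10] = 2
pieces[11] = 3
pieces[12] = 2
pieces[13] = 3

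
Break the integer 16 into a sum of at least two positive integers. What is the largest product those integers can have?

Fill P[k] for k=2..16: at each k try every first piece i and multiply by the better of (k−i) uncut or P[k−i].
P[2] = 1*max(1,0) = 1*1 = 1
P[3] = 1*max(2,1) = 1*2 = 2
P[4] = 2*max(2,1) = 2*2 = 4
P[5] = 2*max(3,2) = 2*3 = 6
P[6] = 3*max(3,2) = 3*3 = 9
P[7] = 2*max(5,6) = 2*6 = 12
P[8] = 2*max(6,9) = 2*9 = 18
P[9] = 3*max(6,9) = 3*9 = 27
P[10] = 2*max(8,18) = 2*18 = 36
P[11] = 2*max(9,27) = 2*27 = 54
P[12] = 3*max(9,27) = 3*27 = 81
P[13] = 2*max(11,54) = 2*54 = 108
P[14] = 2*max(12,81) = 2*81 = 162
P[15] = 3*max(12,81) = 3*81 = 243
P[16] = 2*max(14,162) = 2*162 = 324
One optimal split: 3 + 3 + 3 + 3 + 2 + 2; product 3*3*3*3*2*2 = 324.

324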